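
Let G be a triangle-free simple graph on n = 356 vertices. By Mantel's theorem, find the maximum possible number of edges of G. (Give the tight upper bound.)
ex(356, K_3) = ⌊356^2/4⌋ = 31684

Mantel (1907): a triangle-free graph on n vertices has at most ⌊n^2/4⌋ edges, with equality for the complete bipartite graph K_{⌊n/2⌋, ⌈n/2⌉}. For n = 356: ⌊356^2/4⌋ = ⌊126736/4⌋ = 31684. The extremal graph is K_{178, 178}, which has 178·178 = 31684 edges.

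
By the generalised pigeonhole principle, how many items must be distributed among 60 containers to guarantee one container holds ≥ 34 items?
n = (34 − 1)·60 + 1 = 1981

By the generalised pigeonhole principle, to guarantee some box contains ≥ r objects we need more than (r − 1) · k objects total. Threshold: n = (r − 1) · k + 1. With r = 34 and k = 60: n = 33 · 60 + 1 = 1980 + 1 = 1981. For n = 1980 = 33 · 60, we can put exactly 33 objects in every box, avoiding 34 in any single one — so 1981 is tight.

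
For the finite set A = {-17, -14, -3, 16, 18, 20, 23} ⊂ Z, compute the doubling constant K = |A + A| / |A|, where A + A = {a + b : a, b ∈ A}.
K = |A + A| / |A| = 26/7

Enumerate A + A = {a + b : a, b ∈ A}. With |A| = 7, there are |A|^2 = 49 ordered sum pairs; collecting distinct values, A + A = {-34, -31, -28, -20, -17, -6, -1, 1, 2, 3, 4, 6, 9, 13, 15, 17, 20, 32, 34, 36, 38, 39, 40, 41, 43, 46}, so |A + A| = 26. Thus K = 26/7. For comparison, the minimum possible |A + A| over all 7-element sets is 2·7 − 1 = 13 (so min K = 13/7), attained only by arithmetic progressions.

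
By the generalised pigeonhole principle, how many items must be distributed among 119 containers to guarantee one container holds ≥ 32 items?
n = (32 − 1)·119 + 1 = 3690

By the generalised pigeonhole principle, to guarantee some box contains ≥ r objects we need more than (r − 1) · k objects total. Threshold: n = (r − 1) · k + 1. With r = 32 and k = 119: n = 31 · 119 + 1 = 3689 + 1 = 3690. For n = 3689 = 31 · 119, we can put exactly 31 objects in every box, avoiding 32 in any single one — so 3690 is tight.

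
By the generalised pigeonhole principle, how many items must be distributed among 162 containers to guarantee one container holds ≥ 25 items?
n = (25 − 1)·162 + 1 = 3889

By the generalised pigeonhole principle, to guarantee some box contains ≥ r objects we need more than (r − 1) · k objects total. Threshold: n = (r − 1) · k + 1. With r = 25 and k = 162: n = 24 · 162 + 1 = 3888 + 1 = 3889. For n = 3888 = 24 · 162, we can put exactly 24 objects in every box, avoiding 25 in any single one — so 3889 is tight.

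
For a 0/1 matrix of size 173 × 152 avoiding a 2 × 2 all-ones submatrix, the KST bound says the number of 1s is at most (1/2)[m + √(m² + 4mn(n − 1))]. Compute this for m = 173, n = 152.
z(173, 152; 2, 2) ≤ (1/2)[173 + √(173² + 4·173·152·151)] = (1/2)[173 + √15912713] = 2081.0371

Kővári–Sós–Turán: let r_1, ..., r_173 be the row sums and z = Σ r_i the total number of 1s. Each pair of columns can share at most one row with both entries 1 (else a 2×2 all-ones block appears), so Σ_i C(r_i, 2) ≤ C(152, 2) = 11476. By convexity Σ_i C(r_i, 2) ≥ 173·C(z/173, 2) = z(z − 173)/(2·173), giving z² − 173z − 173·152·151 ≤ 0 and hence z ≤ (1/2)[173 + √(29929 + 4·3970696)] = (1/2)[173 + √15912713] ≈ (1/2)(173 + 3989.0742) = 2081.0371.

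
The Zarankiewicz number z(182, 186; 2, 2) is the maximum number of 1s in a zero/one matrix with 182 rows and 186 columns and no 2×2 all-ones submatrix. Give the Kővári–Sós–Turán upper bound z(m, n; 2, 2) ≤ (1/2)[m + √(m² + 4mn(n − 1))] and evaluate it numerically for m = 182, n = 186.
z(182, 186; 2, 2) ≤ (1/2)[182 + √(182² + 4·182·186·185)] = (1/2)[182 + √25083604] = 2595.1767

Kővári–Sós–Turán: let r_1, ..., r_182 be the row sums and z = Σ r_i the total number of 1s. Each pair of columns can share at most one row with both entries 1 (else a 2×2 all-ones block appears), so Σ_i C(r_i, 2) ≤ C(186, 2) = 17205. By convexity Σ_i C(r_i, 2) ≥ 182·C(z/182, 2) = z(z − 182)/(2·182), giving z² − 182z − 182·186·185 ≤ 0 and hence z ≤ (1/2)[182 + √(33124 + 4·6262620)] = (1/2)[182 + √25083604] ≈ (1/2)(182 + 5008.3534) = 2595.1767.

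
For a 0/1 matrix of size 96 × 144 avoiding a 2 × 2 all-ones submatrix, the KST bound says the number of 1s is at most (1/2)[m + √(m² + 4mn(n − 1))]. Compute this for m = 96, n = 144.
z(96, 144; 2, 2) ≤ (1/2)[96 + √(96² + 4·96·144·143)] = (1/2)[96 + √7916544] = 1454.8177

Kővári–Sós–Turán: let r_1, ..., r_96 be the row sums and z = Σ r_i the total number of 1s. Each pair of columns can share at most one row with both entries 1 (else a 2×2 all-ones block appears), so Σ_i C(r_i, 2) ≤ C(144, 2) = 10296. By convexity Σ_i C(r_i, 2) ≥ 96·C(z/96, 2) = z(z − 96)/(2·96), giving z² − 96z − 96·144·143 ≤ 0 and hence z ≤ (1/2)[96 + √(9216 + 4·1976832)] = (1/2)[96 + √7916544] ≈ (1/2)(96 + 2813.6354) = 1454.8177.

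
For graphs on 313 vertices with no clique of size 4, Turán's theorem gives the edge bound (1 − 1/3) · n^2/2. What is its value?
Turán density bound = (2/3) · 313^2/2 = 97969/3 ≈ 32656.3333

Turán's theorem: ex(n, K_{r+1}) is achieved by the complete r-partite Turán graph T(n, r) with parts as balanced as possible, and is at most (1 − 1/r) · n^2/2. For r = 3, n = 313: the density bound is (2/3) · 97969/2 = 97969/3 ≈ 32656.3333. The integer-valued extremum is e(T(313, 3)) = 32656, which is strictly less than the density bound 97969/3 since 3 ∤ 313 (the parts of T(313, 3) cannot all be equal).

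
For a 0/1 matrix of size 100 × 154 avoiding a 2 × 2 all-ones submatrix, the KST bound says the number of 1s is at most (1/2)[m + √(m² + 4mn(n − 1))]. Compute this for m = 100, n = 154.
z(100, 154; 2, 2) ≤ (1/2)[100 + √(100² + 4·100·154·153)] = (1/2)[100 + √9434800] = 1585.806

Kővári–Sós–Turán: let r_1, ..., r_100 be the row sums and z = Σ r_i the total number of 1s. Each pair of columns can share at most one row with both entries 1 (else a 2×2 all-ones block appears), so Σ_i C(r_i, 2) ≤ C(154, 2) = 11781. By convexity Σ_i C(r_i, 2) ≥ 100·C(z/100, 2) = z(z − 100)/(2·100), giving z² − 100z − 100·154·153 ≤ 0 and hence z ≤ (1/2)[100 + √(10000 + 4·2356200)] = (1/2)[100 + √9434800] ≈ (1/2)(100 + 3071.612) = 1585.806.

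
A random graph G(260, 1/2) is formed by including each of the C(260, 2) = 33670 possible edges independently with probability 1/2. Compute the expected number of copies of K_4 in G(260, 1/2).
E[# K_4] = C(260, 4) · (1/2)^C(4, 2) = 186043585 / 2^6 = 2906931.015625

For each 4-subset S of vertices (there are C(260, 4) = 186043585 such S), let X_S = 1 if S induces a K_4 (all C(4, 2) = 6 edges present). Then P(X_S = 1) = (1/2)^6 = 1/64. By linearity of expectation, E[# K_4] = C(260, 4) · (1/2)^6 = 186043585 / 64 = 2906931.015625.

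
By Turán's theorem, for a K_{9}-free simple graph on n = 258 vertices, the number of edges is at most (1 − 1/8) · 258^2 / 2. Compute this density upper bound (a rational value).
Turán density bound = (7/8) · 258^2/2 = 116487/4 ≈ 29121.75

Turán's theorem: ex(n, K_{r+1}) is achieved by the complete r-partite Turán graph T(n, r) with parts as balanced as possible, and is at most (1 − 1/r) · n^2/2. For r = 8, n = 258: the density bound is (7/8) · 66564/2 = 116487/4 ≈ 29121.75. The integer-valued extremum is e(T(258, 8)) = 29121, which is strictly less than the density bound 116487/4 since 8 ∤ 258 (the parts of T(258, 8) cannot all be equal).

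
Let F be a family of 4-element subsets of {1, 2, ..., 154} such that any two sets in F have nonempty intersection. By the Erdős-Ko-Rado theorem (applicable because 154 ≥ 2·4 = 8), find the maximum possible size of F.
max |F| = C(153, 3) = 585276

The Erdős-Ko-Rado theorem states: for n ≥ 2k, an intersecting family of k-subsets of an n-element set has size at most C(n − 1, k − 1), with equality for 'star' families {A ⊆ [n] : |A| = k, i ∈ A} (fix an element i). For n = 154, k = 4: C(153, 3) = 585276.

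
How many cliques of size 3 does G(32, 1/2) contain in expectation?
E[# K_3] = C(32, 3) · (1/2)^C(3, 2) = 4960 / 2^3 = 620

For each 3-subset S of vertices (there are C(32, 3) = 4960 such S), let X_S = 1 if S induces a K_3 (all C(3, 2) = 3 edges present). Then P(X_S = 1) = (1/2)^3 = 1/8. By linearity of expectation, E[# K_3] = C(32, 3) · (1/2)^3 = 4960 / 8 = 620.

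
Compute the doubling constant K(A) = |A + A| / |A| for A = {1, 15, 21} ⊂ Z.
K = |A + A| / |A| = 6/3 = 2

Enumerate A + A = {a + b : a, b ∈ A}. With |A| = 3, there are |A|^2 = 9 ordered sum pairs; collecting distinct values, A + A = {2, 16, 22, 30, 36, 42}, so |A + A| = 6. Thus K = 6/3 = 2. For comparison, the minimum possible |A + A| over all 3-element sets is 2·3 − 1 = 5 (so min K = 5/3), attained only by arithmetic progressions.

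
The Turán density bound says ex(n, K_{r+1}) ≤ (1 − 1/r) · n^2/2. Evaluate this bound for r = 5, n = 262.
Turán density bound = (4/5) · 262^2/2 = 137288/5 ≈ 27457.6

Turán's theorem: ex(n, K_{r+1}) is achieved by the complete r-partite Turán graph T(n, r) with parts as balanced as possible, and is at most (1 − 1/r) · n^2/2. For r = 5, n = 262: the density bound is (4/5) · 68644/2 = 137288/5 ≈ 27457.6. The integer-valued extremum is e(T(262, 5)) = 27457, which is strictly less than the density bound 137288/5 since 5 ∤ 262 (the parts of T(262, 5) cannot all be equal).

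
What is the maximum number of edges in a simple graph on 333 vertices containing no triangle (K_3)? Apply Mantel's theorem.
ex(333, K_3) = ⌊333^2/4⌋ = 27722

Mantel (1907): a triangle-free graph on n vertices has at most ⌊n^2/4⌋ edges, with equality for the complete bipartite graph K_{⌊n/2⌋, ⌈n/2⌉}. For n = 333: ⌊333^2/4⌋ = ⌊110889/4⌋ = 27722. The extremal graph is K_{166, 167}, which has 166·167 = 27722 edges.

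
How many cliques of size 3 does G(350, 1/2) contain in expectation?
E[# K_3] = C(350, 3) · (1/2)^C(3, 2) = 7084700 / 2^3 = 1771175/2 = 885587.5

For each 3-subset S of vertices (there are C(350, 3) = 7084700 such S), let X_S = 1 if S induces a K_3 (all C(3, 2) = 3 edges present). Then P(X_S = 1) = (1/2)^3 = 1/8. By linearity of expectation, E[# K_3] = C(350, 3) · (1/2)^3 = 7084700 / 8 = 1771175/2 = 885587.5.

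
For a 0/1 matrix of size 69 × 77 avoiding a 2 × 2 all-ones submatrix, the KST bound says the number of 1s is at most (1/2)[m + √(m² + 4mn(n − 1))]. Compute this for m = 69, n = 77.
z(69, 77; 2, 2) ≤ (1/2)[69 + √(69² + 4·69·77·76)] = (1/2)[69 + √1619913] = 670.879

Kővári–Sós–Turán: let r_1, ..., r_69 be the row sums and z = Σ r_i the total number of 1s. Each pair of columns can share at most one row with both entries 1 (else a 2×2 all-ones block appears), so Σ_i C(r_i, 2) ≤ C(77, 2) = 2926. By convexity Σ_i C(r_i, 2) ≥ 69·C(z/69, 2) = z(z − 69)/(2·69), giving z² − 69z − 69·77·76 ≤ 0 and hence z ≤ (1/2)[69 + √(4761 + 4·403788)] = (1/2)[69 + √1619913] ≈ (1/2)(69 + 1272.758) = 670.879.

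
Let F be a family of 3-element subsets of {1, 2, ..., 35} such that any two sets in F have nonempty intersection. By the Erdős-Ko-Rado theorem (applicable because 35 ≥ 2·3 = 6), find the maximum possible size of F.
max |F| = C(34, 2) = 561

The Erdős-Ko-Rado theorem states: for n ≥ 2k, an intersecting family of k-subsets of an n-element set has size at most C(n − 1, k − 1), with equality for 'star' families {A ⊆ [n] : |A| = k, i ∈ A} (fix an element i). For n = 35, k = 3: C(34, 2) = 561.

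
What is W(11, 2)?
W(11, 2) = 11 + 1 = 12

A 2-term AP is any pair of integers, so a monochromatic 2-AP exists iff some colour is used at least twice. With 11 colours, the colouring i ↦ i on {1, ..., 11} uses each colour once, avoiding any monochromatic pair, so W(11, 2) > 11. For {1, ..., 12}, pigeonhole forces two integers of the same colour, which form a monochromatic 2-AP. Hence W(11, 2) = 12.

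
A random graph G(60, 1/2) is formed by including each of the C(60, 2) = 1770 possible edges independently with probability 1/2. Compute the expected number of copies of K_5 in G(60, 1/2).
E[# K_5] = C(60, 5) · (1/2)^C(5, 2) = 5461512 / 2^10 = 682689/128 = 5333.5078125

For each 5-subset S of vertices (there are C(60, 5) = 5461512 such S), let X_S = 1 if S induces a K_5 (all C(5, 2) = 10 edges present). Then P(X_S = 1) = (1/2)^10 = 1/1024. By linearity of expectation, E[# K_5] = C(60, 5) · (1/2)^10 = 5461512 / 1024 = 682689/128 = 5333.5078125.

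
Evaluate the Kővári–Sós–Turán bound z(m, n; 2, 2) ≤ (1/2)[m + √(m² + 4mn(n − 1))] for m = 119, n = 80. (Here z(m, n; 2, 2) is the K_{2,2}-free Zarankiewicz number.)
z(119, 80; 2, 2) ≤ (1/2)[119 + √(119² + 4·119·80·79)] = (1/2)[119 + √3022481] = 928.7642

Kővári–Sós–Turán: let r_1, ..., r_119 be the row sums and z = Σ r_i the total number of 1s. Each pair of columns can share at most one row with both entries 1 (else a 2×2 all-ones block appears), so Σ_i C(r_i, 2) ≤ C(80, 2) = 3160. By convexity Σ_i C(r_i, 2) ≥ 119·C(z/119, 2) = z(z − 119)/(2·119), giving z² − 119z − 119·80·79 ≤ 0 and hence z ≤ (1/2)[119 + √(14161 + 4·752080)] = (1/2)[119 + √3022481] ≈ (1/2)(119 + 1738.5284) = 928.7642.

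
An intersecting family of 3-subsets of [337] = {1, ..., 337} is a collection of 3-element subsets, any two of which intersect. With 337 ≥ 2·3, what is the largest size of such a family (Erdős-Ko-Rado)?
max |F| = C(336, 2) = 56280

The Erdős-Ko-Rado theorem states: for n ≥ 2k, an intersecting family of k-subsets of an n-element set has size at most C(n − 1, k − 1), with equality for 'star' families {A ⊆ [n] : |A| = k, i ∈ A} (fix an element i). For n = 337, k = 3: C(336, 2) = 56280.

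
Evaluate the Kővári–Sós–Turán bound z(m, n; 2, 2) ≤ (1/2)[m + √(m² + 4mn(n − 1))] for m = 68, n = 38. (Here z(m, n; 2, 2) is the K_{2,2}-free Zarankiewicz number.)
z(68, 38; 2, 2) ≤ (1/2)[68 + √(68² + 4·68·38·37)] = (1/2)[68 + √387056] = 345.0691

Kővári–Sós–Turán: let r_1, ..., r_68 be the row sums and z = Σ r_i the total number of 1s. Each pair of columns can share at most one row with both entries 1 (else a 2×2 all-ones block appears), so Σ_i C(r_i, 2) ≤ C(38, 2) = 703. By convexity Σ_i C(r_i, 2) ≥ 68·C(z/68, 2) = z(z − 68)/(2·68), giving z² − 68z − 68·38·37 ≤ 0 and hence z ≤ (1/2)[68 + √(4624 + 4·95608)] = (1/2)[68 + √387056] ≈ (1/2)(68 + 622.1382) = 345.0691.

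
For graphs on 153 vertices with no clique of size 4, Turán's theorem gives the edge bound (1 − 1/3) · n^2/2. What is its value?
Turán density bound = (2/3) · 153^2/2 = 7803

Turán's theorem: ex(n, K_{r+1}) is achieved by the complete r-partite Turán graph T(n, r) with parts as balanced as possible, and is at most (1 − 1/r) · n^2/2. For r = 3, n = 153: the density bound is (2/3) · 23409/2 = 7803. Since 3 ∣ 153, the Turán graph T(153, 3) has parts of equal size 51, and its edge count e(T(153, 3)) = 7803 attains the density bound exactly.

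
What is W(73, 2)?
W(73, 2) = 73 + 1 = 74

A 2-term AP is any pair of integers, so a monochromatic 2-AP exists iff some colour is used at least twice. With 73 colours, the colouring i ↦ i on {1, ..., 73} uses each colour once, avoiding any monochromatic pair, so W(73, 2) > 73. For {1, ..., 74}, pigeonhole forces two integers of the same colour, which form a monochromatic 2-AP. Hence W(73, 2) = 74.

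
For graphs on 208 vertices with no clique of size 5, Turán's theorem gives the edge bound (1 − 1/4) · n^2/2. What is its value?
Turán density bound = (3/4) · 208^2/2 = 16224

Turán's theorem: ex(n, K_{r+1}) is achieved by the complete r-partite Turán graph T(n, r) with parts as balanced as possible, and is at most (1 − 1/r) · n^2/2. For r = 4, n = 208: the density bound is (3/4) · 43264/2 = 16224. Since 4 ∣ 208, the Turán graph T(208, 4) has parts of equal size 52, and its edge count e(T(208, 4)) = 16224 attains the density bound exactly.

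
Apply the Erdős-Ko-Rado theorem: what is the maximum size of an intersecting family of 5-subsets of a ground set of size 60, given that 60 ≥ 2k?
max |F| = C(59, 4) = 455126

The Erdős-Ko-Rado theorem states: for n ≥ 2k, an intersecting family of k-subsets of an n-element set has size at most C(n − 1, k − 1), with equality for 'star' families {A ⊆ [n] : |A| = k, i ∈ A} (fix an element i). For n = 60, k = 5: C(59, 4) = 455126.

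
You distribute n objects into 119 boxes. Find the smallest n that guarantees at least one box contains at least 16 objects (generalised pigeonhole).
n = (16 − 1)·119 + 1 = 1786

By the generalised pigeonhole principle, to guarantee some box contains ≥ r objects we need more than (r − 1) · k objects total. Threshold: n = (r − 1) · k + 1. With r = 16 and k = 119: n = 15 · 119 + 1 = 1785 + 1 = 1786. For n = 1785 = 15 · 119, we can put exactly 15 objects in every box, avoiding 16 in any single one — so 1786 is tight.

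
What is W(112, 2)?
W(112, 2) = 112 + 1 = 113

A 2-term AP is any pair of integers, so a monochromatic 2-AP exists iff some colour is used at least twice. With 112 colours, the colouring i ↦ i on {1, ..., 112} uses each colour once, avoiding any monochromatic pair, so W(112, 2) > 112. For {1, ..., 113}, pigeonhole forces two integers of the same colour, which form a monochromatic 2-AP. Hence W(112, 2) = 113.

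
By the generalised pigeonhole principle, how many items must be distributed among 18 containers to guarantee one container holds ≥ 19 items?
n = (19 − 1)·18 + 1 = 325

By the generalised pigeonhole principle, to guarantee some box contains ≥ r objects we need more than (r − 1) · k objects total. Threshold: n = (r − 1) · k + 1. With r = 19 and k = 18: n = 18 · 18 + 1 = 324 + 1 = 325. For n = 324 = 18 · 18, we can put exactly 18 objects in every box, avoiding 19 in any single one — so 325 is tight.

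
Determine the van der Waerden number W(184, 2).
W(184, 2) = 184 + 1 = 185

A 2-term AP is any pair of integers, so a monochromatic 2-AP exists iff some colour is used at least twice. With 184 colours, the colouring i ↦ i on {1, ..., 184} uses each colour once, avoiding any monochromatic pair, so W(184, 2) > 184. For {1, ..., 185}, pigeonhole forces two integers of the same colour, which form a monochromatic 2-AP. Hence W(184, 2) = 185.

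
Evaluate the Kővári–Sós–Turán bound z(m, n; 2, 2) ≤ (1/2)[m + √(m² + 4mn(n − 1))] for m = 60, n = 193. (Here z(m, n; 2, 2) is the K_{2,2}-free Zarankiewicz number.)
z(60, 193; 2, 2) ≤ (1/2)[60 + √(60² + 4·60·193·192)] = (1/2)[60 + √8897040] = 1521.3953

Kővári–Sós–Turán: let r_1, ..., r_60 be the row sums and z = Σ r_i the total number of 1s. Each pair of columns can share at most one row with both entries 1 (else a 2×2 all-ones block appears), so Σ_i C(r_i, 2) ≤ C(193, 2) = 18528. By convexity Σ_i C(r_i, 2) ≥ 60·C(z/60, 2) = z(z − 60)/(2·60), giving z² − 60z − 60·193·192 ≤ 0 and hence z ≤ (1/2)[60 + √(3600 + 4·2223360)] = (1/2)[60 + √8897040] ≈ (1/2)(60 + 2982.7906) = 1521.3953.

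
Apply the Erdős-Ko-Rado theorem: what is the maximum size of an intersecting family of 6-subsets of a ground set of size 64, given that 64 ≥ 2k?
max |F| = C(63, 5) = 7028847

The Erdős-Ko-Rado theorem states: for n ≥ 2k, an intersecting family of k-subsets of an n-element set has size at most C(n − 1, k − 1), with equality for 'star' families {A ⊆ [n] : |A| = k, i ∈ A} (fix an element i). For n = 64, k = 6: C(63, 5) = 7028847.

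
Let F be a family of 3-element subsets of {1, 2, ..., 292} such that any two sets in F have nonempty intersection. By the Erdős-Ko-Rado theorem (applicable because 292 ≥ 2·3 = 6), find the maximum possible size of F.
max |F| = C(291, 2) = 42195

The Erdős-Ko-Rado theorem states: for n ≥ 2k, an intersecting family of k-subsets of an n-element set has size at most C(n − 1, k − 1), with equality for 'star' families {A ⊆ [n] : |A| = k, i ∈ A} (fix an element i). For n = 292, k = 3: C(291, 2) = 42195.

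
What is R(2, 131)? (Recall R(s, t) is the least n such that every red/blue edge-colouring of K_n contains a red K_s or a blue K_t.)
R(2, 131) = 131

R(2, k) = k for all k ≥ 2: in a 2-colouring of K_k, either some edge is red (a red K_2) or all edges are blue (a blue K_k). And K_{130} coloured all-blue has no blue K_131, so R(2, 131) > 130. Hence R(2, 131) = 131.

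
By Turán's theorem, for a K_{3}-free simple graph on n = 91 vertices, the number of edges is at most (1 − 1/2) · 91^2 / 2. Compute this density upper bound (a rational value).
Turán density bound = (1/2) · 91^2/2 = 8281/4 ≈ 2070.25

Turán's theorem: ex(n, K_{r+1}) is achieved by the complete r-partite Turán graph T(n, r) with parts as balanced as possible, and is at most (1 − 1/r) · n^2/2. For r = 2, n = 91: the density bound is (1/2) · 8281/2 = 8281/4 ≈ 2070.25. The integer-valued extremum is e(T(91, 2)) = 2070, which is strictly less than the density bound 8281/4 since 2 ∤ 91 (the parts of T(91, 2) cannot all be equal).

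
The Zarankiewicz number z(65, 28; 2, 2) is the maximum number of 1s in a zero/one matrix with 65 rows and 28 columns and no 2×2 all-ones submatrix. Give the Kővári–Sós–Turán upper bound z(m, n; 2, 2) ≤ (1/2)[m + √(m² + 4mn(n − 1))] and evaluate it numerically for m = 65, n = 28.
z(65, 28; 2, 2) ≤ (1/2)[65 + √(65² + 4·65·28·27)] = (1/2)[65 + √200785] = 256.5452

Kővári–Sós–Turán: let r_1, ..., r_65 be the row sums and z = Σ r_i the total number of 1s. Each pair of columns can share at most one row with both entries 1 (else a 2×2 all-ones block appears), so Σ_i C(r_i, 2) ≤ C(28, 2) = 378. By convexity Σ_i C(r_i, 2) ≥ 65·C(z/65, 2) = z(z − 65)/(2·65), giving z² − 65z − 65·28·27 ≤ 0 and hence z ≤ (1/2)[65 + √(4225 + 4·49140)] = (1/2)[65 + √200785] ≈ (1/2)(65 + 448.0904) = 256.5452.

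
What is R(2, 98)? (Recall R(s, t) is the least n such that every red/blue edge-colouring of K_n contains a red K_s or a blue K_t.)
R(2, 98) = 98

R(2, k) = k for all k ≥ 2: in a 2-colouring of K_k, either some edge is red (a red K_2) or all edges are blue (a blue K_k). And K_{97} coloured all-blue has no blue K_98, so R(2, 98) > 97. Hence R(2, 98) = 98.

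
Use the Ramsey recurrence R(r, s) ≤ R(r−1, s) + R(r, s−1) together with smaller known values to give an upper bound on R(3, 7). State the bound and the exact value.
R(3, 7) ≤ R(2, 7) + R(3, 6) = 7 + 18 = 25; exact value R(3, 7) = 23.

The Erdős–Szekeres recurrence R(r, s) ≤ R(r−1, s) + R(r, s−1) applied to (r, s) = (3, 7) gives
  R(3, 7) ≤ R(2, 7) + R(3, 6) = 7 + 18 = 25.
(Recall R(2, k) = k and R is symmetric.) The recurrence is not tight here (it gives 25, but the exact value is R(3, 7) = 23); the tight upper bound requires a sharper argument than the simple recurrence, combined with a lower-bound construction on K_{22}.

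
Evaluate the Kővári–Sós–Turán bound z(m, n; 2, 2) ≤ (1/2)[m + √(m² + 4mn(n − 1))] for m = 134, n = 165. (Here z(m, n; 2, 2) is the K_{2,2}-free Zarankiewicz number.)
z(134, 165; 2, 2) ≤ (1/2)[134 + √(134² + 4·134·165·164)] = (1/2)[134 + √14522116] = 1972.3947

Kővári–Sós–Turán: let r_1, ..., r_134 be the row sums and z = Σ r_i the total number of 1s. Each pair of columns can share at most one row with both entries 1 (else a 2×2 all-ones block appears), so Σ_i C(r_i, 2) ≤ C(165, 2) = 13530. By convexity Σ_i C(r_i, 2) ≥ 134·C(z/134, 2) = z(z − 134)/(2·134), giving z² − 134z − 134·165·164 ≤ 0 and hence z ≤ (1/2)[134 + √(17956 + 4·3626040)] = (1/2)[134 + √14522116] ≈ (1/2)(134 + 3810.7894) = 1972.3947.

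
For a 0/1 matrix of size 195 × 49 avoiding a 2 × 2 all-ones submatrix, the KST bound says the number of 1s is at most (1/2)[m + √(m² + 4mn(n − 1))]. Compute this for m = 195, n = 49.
z(195, 49; 2, 2) ≤ (1/2)[195 + √(195² + 4·195·49·48)] = (1/2)[195 + √1872585] = 781.7121

Kővári–Sós–Turán: let r_1, ..., r_195 be the row sums and z = Σ r_i the total number of 1s. Each pair of columns can share at most one row with both entries 1 (else a 2×2 all-ones block appears), so Σ_i C(r_i, 2) ≤ C(49, 2) = 1176. By convexity Σ_i C(r_i, 2) ≥ 195·C(z/195, 2) = z(z − 195)/(2·195), giving z² − 195z − 195·49·48 ≤ 0 and hence z ≤ (1/2)[195 + √(38025 + 4·458640)] = (1/2)[195 + √1872585] ≈ (1/2)(195 + 1368.4243) = 781.7121.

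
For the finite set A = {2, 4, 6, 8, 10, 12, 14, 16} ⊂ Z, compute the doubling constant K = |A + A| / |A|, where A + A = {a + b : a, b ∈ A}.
K = |A + A| / |A| = 15/8

Enumerate A + A = {a + b : a, b ∈ A}. With |A| = 8, there are |A|^2 = 64 ordered sum pairs; collecting distinct values, A + A = {4, 6, 8, 10, 12, 14, 16, 18, 20, 22, 24, 26, 28, 30, 32}, so |A + A| = 15. Thus K = 15/8. Here |A + A| = 2|A| − 1 = 15, the minimum possible — so K = 15/8 is minimal, which holds iff A is an arithmetic progression.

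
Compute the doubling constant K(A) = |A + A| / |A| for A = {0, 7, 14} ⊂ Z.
K = |A + A| / |A| = 5/3

Enumerate A + A = {a + b : a, b ∈ A}. With |A| = 3, there are |A|^2 = 9 ordered sum pairs; collecting distinct values, A + A = {0, 7, 14, 21, 28}, so |A + A| = 5. Thus K = 5/3. Here |A + A| = 2|A| − 1 = 5, the minimum possible — so K = 5/3 is minimal, which holds iff A is an arithmetic progression.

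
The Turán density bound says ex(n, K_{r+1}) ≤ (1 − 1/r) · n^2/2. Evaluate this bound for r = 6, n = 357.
Turán density bound = (5/6) · 357^2/2 = 212415/4 ≈ 53103.75

Turán's theorem: ex(n, K_{r+1}) is achieved by the complete r-partite Turán graph T(n, r) with parts as balanced as possible, and is at most (1 − 1/r) · n^2/2. For r = 6, n = 357: the density bound is (5/6) · 127449/2 = 212415/4 ≈ 53103.75. The integer-valued extremum is e(T(357, 6)) = 53103, which is strictly less than the density bound 212415/4 since 6 ∤ 357 (the parts of T(357, 6) cannot all be equal).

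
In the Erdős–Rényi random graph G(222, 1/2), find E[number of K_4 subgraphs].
E[# K_4] = C(222, 4) · (1/2)^C(4, 2) = 98491965 / 2^6 = 1538936.953125

For each 4-subset S of vertices (there are C(222, 4) = 98491965 such S), let X_S = 1 if S induces a K_4 (all C(4, 2) = 6 edges present). Then P(X_S = 1) = (1/2)^6 = 1/64. By linearity of expectation, E[# K_4] = C(222, 4) · (1/2)^6 = 98491965 / 64 = 1538936.953125.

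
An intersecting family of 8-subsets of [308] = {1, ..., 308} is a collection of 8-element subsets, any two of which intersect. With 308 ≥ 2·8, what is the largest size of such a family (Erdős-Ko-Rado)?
max |F| = C(307, 7) = 47601293640636

The Erdős-Ko-Rado theorem states: for n ≥ 2k, an intersecting family of k-subsets of an n-element set has size at most C(n − 1, k − 1), with equality for 'star' families {A ⊆ [n] : |A| = k, i ∈ A} (fix an element i). For n = 308, k = 8: C(307, 7) = 47601293640636.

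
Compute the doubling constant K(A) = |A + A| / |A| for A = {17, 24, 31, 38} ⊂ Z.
K = |A + A| / |A| = 7/4

Enumerate A + A = {a + b : a, b ∈ A}. With |A| = 4, there are |A|^2 = 16 ordered sum pairs; collecting distinct values, A + A = {34, 41, 48, 55, 62, 69, 76}, so |A + A| = 7. Thus K = 7/4. Here |A + A| = 2|A| − 1 = 7, the minimum possible — so K = 7/4 is minimal, which holds iff A is an arithmetic progression.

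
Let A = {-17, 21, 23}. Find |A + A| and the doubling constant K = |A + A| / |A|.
K = |A + A| / |A| = 6/3 = 2

Enumerate A + A = {a + b : a, b ∈ A}. With |A| = 3, there are |A|^2 = 9 ordered sum pairs; collecting distinct values, A + A = {-34, 4, 6, 42, 44, 46}, so |A + A| = 6. Thus K = 6/3 = 2. For comparison, the minimum possible |A + A| over all 3-element sets is 2·3 − 1 = 5 (so min K = 5/3), attained only by arithmetic progressions.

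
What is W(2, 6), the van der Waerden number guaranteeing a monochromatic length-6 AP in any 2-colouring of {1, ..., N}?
W(2, 6) = 1132

This is a classical value, W(2, 6) = 1132, established by combining an explicit 2-colouring of {1, ..., 1131} with no monochromatic 6-AP (giving the lower bound W(2, 6) > 1131) and a finite case analysis / exhaustive computer search showing every 2-colouring of {1, ..., 1132} has such an AP.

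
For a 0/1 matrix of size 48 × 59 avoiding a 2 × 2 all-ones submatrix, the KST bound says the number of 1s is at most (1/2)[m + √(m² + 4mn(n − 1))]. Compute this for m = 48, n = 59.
z(48, 59; 2, 2) ≤ (1/2)[48 + √(48² + 4·48·59·58)] = (1/2)[48 + √659328] = 429.9951

Kővári–Sós–Turán: let r_1, ..., r_48 be the row sums and z = Σ r_i the total number of 1s. Each pair of columns can share at most one row with both entries 1 (else a 2×2 all-ones block appears), so Σ_i C(r_i, 2) ≤ C(59, 2) = 1711. By convexity Σ_i C(r_i, 2) ≥ 48·C(z/48, 2) = z(z − 48)/(2·48), giving z² − 48z − 48·59·58 ≤ 0 and hence z ≤ (1/2)[48 + √(2304 + 4·164256)] = (1/2)[48 + √659328] ≈ (1/2)(48 + 811.9901) = 429.9951.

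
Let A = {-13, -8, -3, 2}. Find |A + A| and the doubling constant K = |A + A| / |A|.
K = |A + A| / |A| = 7/4

Enumerate A + A = {a + b : a, b ∈ A}. With |A| = 4, there are |A|^2 = 16 ordered sum pairs; collecting distinct values, A + A = {-26, -21, -16, -11, -6, -1, 4}, so |A + A| = 7. Thus K = 7/4. Here |A + A| = 2|A| − 1 = 7, the minimum possible — so K = 7/4 is minimal, which holds iff A is an arithmetic progression.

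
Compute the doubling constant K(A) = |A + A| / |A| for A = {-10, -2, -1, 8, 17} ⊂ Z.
K = |A + A| / |A| = 12/5

Enumerate A + A = {a + b : a, b ∈ A}. With |A| = 5, there are |A|^2 = 25 ordered sum pairs; collecting distinct values, A + A = {-20, -12, -11, -4, -3, -2, 6, 7, 15, 16, 25, 34}, so |A + A| = 12. Thus K = 12/5. For comparison, the minimum possible |A + A| over all 5-element sets is 2·5 − 1 = 9 (so min K = 9/5), attained only by arithmetic progressions.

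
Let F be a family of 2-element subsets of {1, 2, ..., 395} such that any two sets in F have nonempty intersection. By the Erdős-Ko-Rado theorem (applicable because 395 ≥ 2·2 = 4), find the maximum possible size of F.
max |F| = C(394, 1) = 394

The Erdős-Ko-Rado theorem states: for n ≥ 2k, an intersecting family of k-subsets of an n-element set has size at most C(n − 1, k − 1), with equality for 'star' families {A ⊆ [n] : |A| = k, i ∈ A} (fix an element i). For n = 395, k = 2: C(394, 1) = 394.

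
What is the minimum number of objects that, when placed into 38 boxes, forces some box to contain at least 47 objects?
n = (47 − 1)·38 + 1 = 1749

By the generalised pigeonhole principle, to guarantee some box contains ≥ r objects we need more than (r − 1) · k objects total. Threshold: n = (r − 1) · k + 1. With r = 47 and k = 38: n = 46 · 38 + 1 = 1748 + 1 = 1749. For n = 1748 = 46 · 38, we can put exactly 46 objects in every box, avoiding 47 in any single one — so 1749 is tight.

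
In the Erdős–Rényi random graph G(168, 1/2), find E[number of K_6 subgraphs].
E[# K_6] = C(168, 6) · (1/2)^C(6, 2) = 28530983404 / 2^15 = 7132745851/8192 ≈ 870696.515015

For each 6-subset S of vertices (there are C(168, 6) = 28530983404 such S), let X_S = 1 if S induces a K_6 (all C(6, 2) = 15 edges present). Then P(X_S = 1) = (1/2)^15 = 1/32768. By linearity of expectation, E[# K_6] = C(168, 6) · (1/2)^15 = 28530983404 / 32768 = 7132745851/8192 ≈ 870696.515015.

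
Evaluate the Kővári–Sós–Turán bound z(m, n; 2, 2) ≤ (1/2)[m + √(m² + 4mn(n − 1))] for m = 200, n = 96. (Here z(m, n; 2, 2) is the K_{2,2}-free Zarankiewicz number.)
z(200, 96; 2, 2) ≤ (1/2)[200 + √(200² + 4·200·96·95)] = (1/2)[200 + √7336000] = 1454.2526

Kővári–Sós–Turán: let r_1, ..., r_200 be the row sums and z = Σ r_i the total number of 1s. Each pair of columns can share at most one row with both entries 1 (else a 2×2 all-ones block appears), so Σ_i C(r_i, 2) ≤ C(96, 2) = 4560. By convexity Σ_i C(r_i, 2) ≥ 200·C(z/200, 2) = z(z − 200)/(2·200), giving z² − 200z − 200·96·95 ≤ 0 and hence z ≤ (1/2)[200 + √(40000 + 4·1824000)] = (1/2)[200 + √7336000] ≈ (1/2)(200 + 2708.5051) = 1454.2526.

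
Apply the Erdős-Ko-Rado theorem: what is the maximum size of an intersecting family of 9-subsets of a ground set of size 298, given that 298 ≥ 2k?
max |F| = C(297, 8) = 1365332543512245

The Erdős-Ko-Rado theorem states: for n ≥ 2k, an intersecting family of k-subsets of an n-element set has size at most C(n − 1, k − 1), with equality for 'star' families {A ⊆ [n] : |A| = k, i ∈ A} (fix an element i). For n = 298, k = 9: C(297, 8) = 1365332543512245.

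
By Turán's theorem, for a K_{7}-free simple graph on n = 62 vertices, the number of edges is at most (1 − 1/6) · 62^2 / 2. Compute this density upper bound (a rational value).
Turán density bound = (5/6) · 62^2/2 = 4805/3 ≈ 1601.6667

Turán's theorem: ex(n, K_{r+1}) is achieved by the complete r-partite Turán graph T(n, r) with parts as balanced as possible, and is at most (1 − 1/r) · n^2/2. For r = 6, n = 62: the density bound is (5/6) · 3844/2 = 4805/3 ≈ 1601.6667. The integer-valued extremum is e(T(62, 6)) = 1601, which is strictly less than the density bound 4805/3 since 6 ∤ 62 (the parts of T(62, 6) cannot all be equal).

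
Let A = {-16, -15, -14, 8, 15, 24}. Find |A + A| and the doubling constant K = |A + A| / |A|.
K = |A + A| / |A| = 20/6 = 10/3

Enumerate A + A = {a + b : a, b ∈ A}. With |A| = 6, there are |A|^2 = 36 ordered sum pairs; collecting distinct values, A + A = {-32, -31, -30, -29, -28, -8, -7, -6, -1, 0, 1, 8, 9, 10, 16, 23, 30, 32, 39, 48}, so |A + A| = 20. Thus K = 20/6 = 10/3. For comparison, the minimum possible |A + A| over all 6-element sets is 2·6 − 1 = 11 (so min K = 11/6), attained only by arithmetic progressions.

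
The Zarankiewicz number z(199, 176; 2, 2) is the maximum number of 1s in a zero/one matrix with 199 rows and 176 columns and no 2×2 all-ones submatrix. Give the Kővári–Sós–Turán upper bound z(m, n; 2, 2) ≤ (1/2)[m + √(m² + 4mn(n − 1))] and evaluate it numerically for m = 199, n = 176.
z(199, 176; 2, 2) ≤ (1/2)[199 + √(199² + 4·199·176·175)] = (1/2)[199 + √24556401] = 2577.2208

Kővári–Sós–Turán: let r_1, ..., r_199 be the row sums and z = Σ r_i the total number of 1s. Each pair of columns can share at most one row with both entries 1 (else a 2×2 all-ones block appears), so Σ_i C(r_i, 2) ≤ C(176, 2) = 15400. By convexity Σ_i C(r_i, 2) ≥ 199·C(z/199, 2) = z(z − 199)/(2·199), giving z² − 199z − 199·176·175 ≤ 0 and hence z ≤ (1/2)[199 + √(39601 + 4·6129200)] = (1/2)[199 + √24556401] ≈ (1/2)(199 + 4955.4416) = 2577.2208.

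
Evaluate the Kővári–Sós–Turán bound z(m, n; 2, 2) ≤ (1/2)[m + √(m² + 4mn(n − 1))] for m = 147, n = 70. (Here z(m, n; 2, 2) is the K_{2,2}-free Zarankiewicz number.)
z(147, 70; 2, 2) ≤ (1/2)[147 + √(147² + 4·147·70·69)] = (1/2)[147 + √2861649] = 919.3205

Kővári–Sós–Turán: let r_1, ..., r_147 be the row sums and z = Σ r_i the total number of 1s. Each pair of columns can share at most one row with both entries 1 (else a 2×2 all-ones block appears), so Σ_i C(r_i, 2) ≤ C(70, 2) = 2415. By convexity Σ_i C(r_i, 2) ≥ 147·C(z/147, 2) = z(z − 147)/(2·147), giving z² − 147z − 147·70·69 ≤ 0 and hence z ≤ (1/2)[147 + √(21609 + 4·710010)] = (1/2)[147 + √2861649] ≈ (1/2)(147 + 1691.6409) = 919.3205.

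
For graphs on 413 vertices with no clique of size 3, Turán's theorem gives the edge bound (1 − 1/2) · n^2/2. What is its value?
Turán density bound = (1/2) · 413^2/2 = 170569/4 ≈ 42642.25

Turán's theorem: ex(n, K_{r+1}) is achieved by the complete r-partite Turán graph T(n, r) with parts as balanced as possible, and is at most (1 − 1/r) · n^2/2. For r = 2, n = 413: the density bound is (1/2) · 170569/2 = 170569/4 ≈ 42642.25. The integer-valued extremum is e(T(413, 2)) = 42642, which is strictly less than the density bound 170569/4 since 2 ∤ 413 (the parts of T(413, 2) cannot all be equal).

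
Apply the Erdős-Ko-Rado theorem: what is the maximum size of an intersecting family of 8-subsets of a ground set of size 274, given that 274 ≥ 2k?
max |F| = C(273, 7) = 20750683437432

Erdős-Ko-Rado (1961): when n ≥ 2k, max |F| = C(n−1, k−1). The bound is attained by the star {A : i ∈ A} for any fixed i ∈ [n]. Here C(274−1, 8−1) = C(273, 7) = 20750683437432.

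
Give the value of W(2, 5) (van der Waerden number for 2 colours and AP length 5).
W(2, 5) = 178

W(2, 5) = 178. The lower bound W(2, 5) > 177 comes from an explicit good 2-colouring of [1, 177]; the upper bound W(2, 5) ≤ 178 was verified by exhaustive search over 2-colourings of [1, 178].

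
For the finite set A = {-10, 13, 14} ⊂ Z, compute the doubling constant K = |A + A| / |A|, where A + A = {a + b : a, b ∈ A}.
K = |A + A| / |A| = 6/3 = 2

Enumerate A + A = {a + b : a, b ∈ A}. With |A| = 3, there are |A|^2 = 9 ordered sum pairs; collecting distinct values, A + A = {-20, 3, 4, 26, 27, 28}, so |A + A| = 6. Thus K = 6/3 = 2. For comparison, the minimum possible |A + A| over all 3-element sets is 2·3 − 1 = 5 (so min K = 5/3), attained only by arithmetic progressions.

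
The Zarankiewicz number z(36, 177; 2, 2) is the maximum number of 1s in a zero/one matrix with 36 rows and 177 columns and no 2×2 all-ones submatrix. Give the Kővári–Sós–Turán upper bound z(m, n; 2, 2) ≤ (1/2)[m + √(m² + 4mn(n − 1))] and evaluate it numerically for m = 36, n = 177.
z(36, 177; 2, 2) ≤ (1/2)[36 + √(36² + 4·36·177·176)] = (1/2)[36 + √4487184] = 1077.1487

Kővári–Sós–Turán: let r_1, ..., r_36 be the row sums and z = Σ r_i the total number of 1s. Each pair of columns can share at most one row with both entries 1 (else a 2×2 all-ones block appears), so Σ_i C(r_i, 2) ≤ C(177, 2) = 15576. By convexity Σ_i C(r_i, 2) ≥ 36·C(z/36, 2) = z(z − 36)/(2·36), giving z² − 36z − 36·177·176 ≤ 0 and hence z ≤ (1/2)[36 + √(1296 + 4·1121472)] = (1/2)[36 + √4487184] ≈ (1/2)(36 + 2118.2974) = 1077.1487.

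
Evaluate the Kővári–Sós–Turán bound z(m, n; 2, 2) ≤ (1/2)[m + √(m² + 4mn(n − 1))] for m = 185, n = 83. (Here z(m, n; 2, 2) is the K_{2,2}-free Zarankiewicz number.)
z(185, 83; 2, 2) ≤ (1/2)[185 + √(185² + 4·185·83·82)] = (1/2)[185 + √5070665] = 1218.4069

Kővári–Sós–Turán: let r_1, ..., r_185 be the row sums and z = Σ r_i the total number of 1s. Each pair of columns can share at most one row with both entries 1 (else a 2×2 all-ones block appears), so Σ_i C(r_i, 2) ≤ C(83, 2) = 3403. By convexity Σ_i C(r_i, 2) ≥ 185·C(z/185, 2) = z(z − 185)/(2·185), giving z² − 185z − 185·83·82 ≤ 0 and hence z ≤ (1/2)[185 + √(34225 + 4·1259110)] = (1/2)[185 + √5070665] ≈ (1/2)(185 + 2251.8137) = 1218.4069.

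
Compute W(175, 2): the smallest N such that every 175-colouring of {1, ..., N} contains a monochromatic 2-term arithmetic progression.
W(175, 2) = 175 + 1 = 176

A 2-term AP is any pair of integers, so a monochromatic 2-AP exists iff some colour is used at least twice. With 175 colours, the colouring i ↦ i on {1, ..., 175} uses each colour once, avoiding any monochromatic pair, so W(175, 2) > 175. For {1, ..., 176}, pigeonhole forces two integers of the same colour, which form a monochromatic 2-AP. Hence W(175, 2) = 176.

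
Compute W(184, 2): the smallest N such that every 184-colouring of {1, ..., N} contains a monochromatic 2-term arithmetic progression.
W(184, 2) = 184 + 1 = 185

A 2-term AP is any pair of integers, so a monochromatic 2-AP exists iff some colour is used at least twice. With 184 colours, the colouring i ↦ i on {1, ..., 184} uses each colour once, avoiding any monochromatic pair, so W(184, 2) > 184. For {1, ..., 185}, pigeonhole forces two integers of the same colour, which form a monochromatic 2-AP. Hence W(184, 2) = 185.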